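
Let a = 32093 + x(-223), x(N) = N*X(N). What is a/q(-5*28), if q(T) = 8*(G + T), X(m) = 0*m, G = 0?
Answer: -32093/1120 ≈ -28.654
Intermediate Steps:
X(m) = 0
q(T) = 8*T (q(T) = 8*(0 + T) = 8*T)
x(N) = 0 (x(N) = N*0 = 0)
a = 32093 (a = 32093 + 0 = 32093)
a/q(-5*28) = 32093/((8*(-5*28))) = 32093/((8*(-140))) = 32093/(-1120) = 32093*(-1/1120) = -32093/1120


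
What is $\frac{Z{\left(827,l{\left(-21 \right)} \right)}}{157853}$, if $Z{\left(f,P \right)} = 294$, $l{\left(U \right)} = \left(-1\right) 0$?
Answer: $\frac{294}{157853} \approx 0.0018625$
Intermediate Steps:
$l{\left(U \right)} = 0$
$\frac{Z{\left(827,l{\left(-21 \right)} \right)}}{157853} = \frac{294}{157853}$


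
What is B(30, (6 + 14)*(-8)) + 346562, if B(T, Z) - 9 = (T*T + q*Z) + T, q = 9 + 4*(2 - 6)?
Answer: 348621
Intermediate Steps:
q = -7 (q = 9 + 4*(-4) = 9 - 16 = -7)
B(T, Z) = 9 + T + T² - 7*Z (B(T, Z) = 9 + ((T*T - 7*Z) + T) = 9 + ((T² - 7*Z) + T) = 9 + (T + T² - 7*Z) = 9 + T + T² - 7*Z)
B(30, (6 + 14)*(-8)) + 346562 = (9 + 30 + 30² - 7*(6 + 14)*(-8)) + 346562 = (9 + 30 + 900 - 140*(-8)) + 346562 = (9 + 30 + 900 - 7*(-160)) + 346562 = (9 + 30 + 900 + 1120) + 346562 = 2059 + 346562 = 348621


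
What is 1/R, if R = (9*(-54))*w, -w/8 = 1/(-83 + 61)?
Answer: -11/1944 ≈ -0.0056584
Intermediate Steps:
w = 4/11 (w = -8/(-83 + 61) = -8/(-22) = -8*(-1/22) = 4/11 ≈ 0.36364)
R = -1944/11 (R = (9*(-54))*(4/11) = -486*4/11 = -1944/11 ≈ -176.73)
1/R = 1/(-1944/11) = -11/1944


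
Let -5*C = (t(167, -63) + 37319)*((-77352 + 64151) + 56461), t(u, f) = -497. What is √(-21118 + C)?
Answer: 23*I*√602278 ≈ 17850.0*I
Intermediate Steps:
C = -318583944 (C = -(-497 + 37319)*((-77352 + 64151) + 56461)/5 = -36822*(-13201 + 56461)/5 = -36822*43260/5 = -⅕*1592919720 = -318583944)
√(-21118 + C) = √(-21118 - 318583944) = √(-318605062) = 23*I*√602278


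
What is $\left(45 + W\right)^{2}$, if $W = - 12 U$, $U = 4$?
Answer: $9$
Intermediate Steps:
$W = -48$ ($W = \left(-12\right) 4 = -48$)
$\left(45 + W\right)^{2} = \left(45 - 48\right)^{2} = \left(-3\right)^{2} = 9$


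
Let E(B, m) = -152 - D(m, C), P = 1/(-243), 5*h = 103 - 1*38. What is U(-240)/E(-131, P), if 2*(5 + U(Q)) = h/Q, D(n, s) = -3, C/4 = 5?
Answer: 2413/71520 ≈ 0.033739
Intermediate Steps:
C = 20 (C = 4*5 = 20)
h = 13 (h = (103 - 1*38)/5 = (103 - 38)/5 = (1/5)*65 = 13)
P = -1/243 ≈ -0.0041152
E(B, m) = -149 (E(B, m) = -152 - 1*(-3) = -152 + 3 = -149)
U(Q) = -5 + 13/(2*Q) (U(Q) = -5 + (13/Q)/2 = -5 + 13/(2*Q))
U(-240)/E(-131, P) = (-5 + (13/2)/(-240))/(-149) = (-5 + (13/2)*(-1/240))*(-1/149) = (-5 - 13/480)*(-1/149) = -2413/480*(-1/149) = 2413/71520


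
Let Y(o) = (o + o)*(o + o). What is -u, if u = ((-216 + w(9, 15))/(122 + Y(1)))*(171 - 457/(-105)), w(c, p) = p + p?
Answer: 570772/2205 ≈ 258.85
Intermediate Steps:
Y(o) = 4*o² (Y(o) = (2*o)*(2*o) = 4*o²)
w(c, p) = 2*p
u = -570772/2205 (u = ((-216 + 2*15)/(122 + 4*1²))*(171 - 457/(-105)) = ((-216 + 30)/(122 + 4*1))*(171 - 457*(-1/105)) = (-186/(122 + 4))*(171 + 457/105) = -186/126*(18412/105) = -186*1/126*(18412/105) = -31/21*18412/105 = -570772/2205 ≈ -258.85)
-u = -1*(-570772/2205) = 570772/2205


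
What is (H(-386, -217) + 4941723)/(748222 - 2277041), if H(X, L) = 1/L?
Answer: -1072353890/331753723 ≈ -3.2324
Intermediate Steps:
(H(-386, -217) + 4941723)/(748222 - 2277041) = (1/(-217) + 4941723)/(748222 - 2277041) = (-1/217 + 4941723)/(-1528819) = (1072353890/217)*(-1/1528819) = -1072353890/331753723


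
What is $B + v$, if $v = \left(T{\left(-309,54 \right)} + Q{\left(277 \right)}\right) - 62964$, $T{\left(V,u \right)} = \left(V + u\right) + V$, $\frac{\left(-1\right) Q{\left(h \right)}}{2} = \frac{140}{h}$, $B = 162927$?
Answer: $\frac{27533243}{277} \approx 99398.0$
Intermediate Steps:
$Q{\left(h \right)} = - \frac{280}{h}$ ($Q{\left(h \right)} = - 2 \frac{140}{h} = - \frac{280}{h}$)
$T{\left(V,u \right)} = u + 2 V$
$v = - \frac{17597536}{277}$ ($v = \left(\left(54 + 2 \left(-309\right)\right) - \frac{280}{277}\right) - 62964 = \left(\left(54 - 618\right) - \frac{280}{277}\right) - 62964 = \left(-564 - \frac{280}{277}\right) - 62964 = - \frac{156508}{277} - 62964 = - \frac{17597536}{277} \approx -63529.0$)
$B + v = 162927 - \frac{17597536}{277} = \frac{27533243}{277}$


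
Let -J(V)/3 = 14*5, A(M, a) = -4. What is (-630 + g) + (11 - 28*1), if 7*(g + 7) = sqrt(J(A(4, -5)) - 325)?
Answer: -654 + I*sqrt(535)/7 ≈ -654.0 + 3.3043*I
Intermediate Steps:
J(V) = -210 (J(V) = -42*5 = -3*70 = -210)
g = -7 + I*sqrt(535)/7 (g = -7 + sqrt(-210 - 325)/7 = -7 + sqrt(-535)/7 = -7 + (I*sqrt(535))/7 = -7 + I*sqrt(535)/7 ≈ -7.0 + 3.3043*I)
(-630 + g) + (11 - 28*1) = (-630 + (-7 + I*sqrt(535)/7)) + (11 - 28*1) = (-637 + I*sqrt(535)/7) + (11 - 28) = (-637 + I*sqrt(535)/7) - 17 = -654 + I*sqrt(535)/7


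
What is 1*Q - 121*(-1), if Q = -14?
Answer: 107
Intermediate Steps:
1*Q - 121*(-1) = 1*(-14) - 121*(-1) = -14 + 121 = 107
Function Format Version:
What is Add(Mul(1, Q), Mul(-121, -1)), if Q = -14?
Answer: 107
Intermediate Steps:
Add(Mul(1, Q), Mul(-121, -1)) = Add(Mul(1, -14), Mul(-121, -1)) = Add(-14, 121) = 107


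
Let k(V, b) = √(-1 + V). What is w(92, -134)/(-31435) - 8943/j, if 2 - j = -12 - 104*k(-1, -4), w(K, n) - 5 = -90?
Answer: -131128983/22872106 + 77506*I*√2/1819 ≈ -5.7331 + 60.258*I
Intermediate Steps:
w(K, n) = -85 (w(K, n) = 5 - 90 = -85)
j = 14 + 104*I*√2 (j = 2 - (-12 - 104*√(-1 - 1)) = 2 - (-12 - 104*I*√2) = 2 + (12 + 104*I*√2) = 14 + 104*I*√2 ≈ 14.0 + 147.08*I)
w(92, -134)/(-31435) - 8943/j = -85/(-31435) - 8943/(14 + 104*I*√2) = -85*(-1/31435) - 8943/(14 + 104*I*√2) = 17/6287 - 8943/(14 + 104*I*√2)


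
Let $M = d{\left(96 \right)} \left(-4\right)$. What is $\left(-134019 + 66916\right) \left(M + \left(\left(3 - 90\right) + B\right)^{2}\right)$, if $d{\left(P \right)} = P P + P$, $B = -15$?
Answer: $1801312932$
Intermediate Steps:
$d{\left(P \right)} = P + P^{2}$ ($d{\left(P \right)} = P^{2} + P = P + P^{2}$)
$M = -37248$ ($M = 96 \left(1 + 96\right) \left(-4\right) = 96 \cdot 97 \left(-4\right) = 9312 \left(-4\right) = -37248$)
$\left(-134019 + 66916\right) \left(M + \left(\left(3 - 90\right) + B\right)^{2}\right) = \left(-134019 + 66916\right) \left(-37248 + \left(\left(3 - 90\right) - 15\right)^{2}\right) = - 67103 \left(-37248 + \left(\left(3 - 90\right) - 15\right)^{2}\right) = - 67103 \left(-37248 + \left(-87 - 15\right)^{2}\right) = - 67103 \left(-37248 + \left(-102\right)^{2}\right) = - 67103 \left(-37248 + 10404\right) = \left(-67103\right) \left(-26844\right) = 1801312932$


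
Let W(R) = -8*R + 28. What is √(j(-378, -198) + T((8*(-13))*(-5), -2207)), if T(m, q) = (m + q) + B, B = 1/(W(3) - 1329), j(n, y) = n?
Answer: 3*I*√16112742/265 ≈ 45.442*I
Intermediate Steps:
W(R) = 28 - 8*R
B = -1/1325 (B = 1/((28 - 8*3) - 1329) = 1/((28 - 24) - 1329) = 1/(4 - 1329) = 1/(-1325) = -1/1325 ≈ -0.00075472)
T(m, q) = -1/1325 + m + q (T(m, q) = (m + q) - 1/1325 = -1/1325 + m + q)
√(j(-378, -198) + T((8*(-13))*(-5), -2207)) = √(-378 + (-1/1325 + (8*(-13))*(-5) - 2207)) = √(-378 + (-1/1325 - 104*(-5) - 2207)) = √(-378 + (-1/1325 + 520 - 2207)) = √(-378 - 2235276/1325) = √(-2736126/1325) = 3*I*√16112742/265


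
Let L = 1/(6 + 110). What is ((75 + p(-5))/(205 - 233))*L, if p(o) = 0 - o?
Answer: -5/203 ≈ -0.024631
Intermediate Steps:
p(o) = -o
L = 1/116 ≈ 0.0086207
((75 + p(-5))/(205 - 233))*L = ((75 - 1*(-5))/(205 - 233))*(1/116) = ((75 + 5)/(-28))*(1/116) = (80*(-1/28))*(1/116) = -20/7*1/116 = -5/203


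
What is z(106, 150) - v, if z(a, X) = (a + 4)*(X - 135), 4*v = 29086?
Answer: -11243/2 ≈ -5621.5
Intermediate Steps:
v = 14543/2 (v = (1/4)*29086 = 14543/2 ≈ 7271.5)
z(a, X) = (-135 + X)*(4 + a) (z(a, X) = (4 + a)*(-135 + X) = (-135 + X)*(4 + a))
z(106, 150) - v = (-540 - 135*106 + 4*150 + 150*106) - 1*14543/2 = (-540 - 14310 + 600 + 15900) - 14543/2 = 1650 - 14543/2 = -11243/2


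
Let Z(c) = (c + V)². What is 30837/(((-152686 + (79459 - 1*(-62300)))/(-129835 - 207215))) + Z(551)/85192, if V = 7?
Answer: 31623424921701/33246178 ≈ 9.5119e+5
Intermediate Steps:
Z(c) = (7 + c)² (Z(c) = (c + 7)² = (7 + c)²)
30837/(((-152686 + (79459 - 1*(-62300)))/(-129835 - 207215))) + Z(551)/85192 = 30837/(((-152686 + (79459 - 1*(-62300)))/(-129835 - 207215))) + (7 + 551)²/85192 = 30837/(((-152686 + (79459 + 62300))/(-337050))) + 558²*(1/85192) = 30837/(((-152686 + 141759)*(-1/337050))) + 311364*(1/85192) = 30837/((-10927*(-1/337050))) + 77841/21298 = 30837/(1561/48150) + 77841/21298 = 30837*(48150/1561) + 77841/21298 = 1484801550/1561 + 77841/21298 = 31623424921701/33246178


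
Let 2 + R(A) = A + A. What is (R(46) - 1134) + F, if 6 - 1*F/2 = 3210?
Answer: -7452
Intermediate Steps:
R(A) = -2 + 2*A (R(A) = -2 + (A + A) = -2 + 2*A)
F = -6408 (F = 12 - 2*3210 = 12 - 6420 = -6408)
(R(46) - 1134) + F = ((-2 + 2*46) - 1134) - 6408 = ((-2 + 92) - 1134) - 6408 = (90 - 1134) - 6408 = -1044 - 6408 = -7452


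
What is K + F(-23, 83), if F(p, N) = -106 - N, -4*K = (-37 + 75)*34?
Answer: -512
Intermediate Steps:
K = -323 (K = -(-37 + 75)*34/4 = -19*34/2 = -¼*1292 = -323)
K + F(-23, 83) = -323 + (-106 - 1*83) = -323 + (-106 - 83) = -323 - 189 = -512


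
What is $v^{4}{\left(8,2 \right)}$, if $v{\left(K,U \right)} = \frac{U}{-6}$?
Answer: $\frac{1}{81} \approx 0.012346$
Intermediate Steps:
$v{\left(K,U \right)} = - \frac{U}{6}$ ($v{\left(K,U \right)} = U \left(- \frac{1}{6}\right) = - \frac{U}{6}$)
$v^{4}{\left(8,2 \right)} = \left(\left(- \frac{1}{6}\right) 2\right)^{4} = \left(- \frac{1}{3}\right)^{4} = \frac{1}{81}$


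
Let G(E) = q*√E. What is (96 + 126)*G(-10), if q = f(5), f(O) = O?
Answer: 1110*I*√10 ≈ 3510.1*I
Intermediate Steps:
q = 5
G(E) = 5*√E
(96 + 126)*G(-10) = (96 + 126)*(5*√(-10)) = 222*(5*(I*√10)) = 222*(5*I*√10) = 1110*I*√10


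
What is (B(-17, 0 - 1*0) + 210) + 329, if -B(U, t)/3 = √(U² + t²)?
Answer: 488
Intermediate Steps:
B(U, t) = -3*√(U² + t²)
(B(-17, 0 - 1*0) + 210) + 329 = (-3*√((-17)² + (0 - 1*0)²) + 210) + 329 = (-3*√(289 + (0 + 0)²) + 210) + 329 = (-3*√(289 + 0²) + 210) + 329 = (-3*√(289 + 0) + 210) + 329 = (-3*√289 + 210) + 329 = (-3*17 + 210) + 329 = (-51 + 210) + 329 = 159 + 329 = 488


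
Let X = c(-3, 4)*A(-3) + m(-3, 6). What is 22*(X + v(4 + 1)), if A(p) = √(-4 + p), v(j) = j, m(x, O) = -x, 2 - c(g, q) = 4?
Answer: 176 - 44*I*√7 ≈ 176.0 - 116.41*I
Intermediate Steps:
c(g, q) = -2 (c(g, q) = 2 - 1*4 = 2 - 4 = -2)
X = 3 - 2*I*√7 (X = -2*√(-4 - 3) - 1*(-3) = -2*I*√7 + 3 = 3 - 2*I*√7 ≈ 3.0 - 5.2915*I)
22*(X + v(4 + 1)) = 22*((3 - 2*I*√7) + (4 + 1)) = 22*((3 - 2*I*√7) + 5) = 22*(8 - 2*I*√7) = 176 - 44*I*√7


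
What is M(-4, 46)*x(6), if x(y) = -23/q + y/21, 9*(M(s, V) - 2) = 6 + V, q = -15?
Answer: 382/27 ≈ 14.148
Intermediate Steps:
M(s, V) = 8/3 + V/9 (M(s, V) = 2 + (6 + V)/9 = 2 + (⅔ + V/9) = 8/3 + V/9)
x(y) = 23/15 + y/21 (x(y) = -23/(-15) + y/21 = -23*(-1/15) + y*(1/21) = 23/15 + y/21)
M(-4, 46)*x(6) = (8/3 + (⅑)*46)*(23/15 + (1/21)*6) = (8/3 + 46/9)*(23/15 + 2/7) = (70/9)*(191/105) = 382/27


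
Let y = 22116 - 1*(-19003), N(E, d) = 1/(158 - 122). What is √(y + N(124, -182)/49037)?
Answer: √3559531420341833/294222 ≈ 202.78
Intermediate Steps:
N(E, d) = 1/36
y = 41119 (y = 22116 + 19003 = 41119)
√(y + N(124, -182)/49037) = √(41119 + (1/36)/49037) = √(41119 + (1/36)*(1/49037)) = √(41119 + 1/1765332) = √(72588686509/1765332) = √3559531420341833/294222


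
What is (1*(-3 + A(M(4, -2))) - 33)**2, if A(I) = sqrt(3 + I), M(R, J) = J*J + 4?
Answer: (36 - sqrt(11))**2 ≈ 1068.2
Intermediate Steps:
M(R, J) = 4 + J**2 (M(R, J) = J**2 + 4 = 4 + J**2)
(1*(-3 + A(M(4, -2))) - 33)**2 = (1*(-3 + sqrt(3 + (4 + (-2)**2))) - 33)**2 = (1*(-3 + sqrt(3 + (4 + 4))) - 33)**2 = (1*(-3 + sqrt(3 + 8)) - 33)**2 = (1*(-3 + sqrt(11)) - 33)**2 = ((-3 + sqrt(11)) - 33)**2 = (-36 + sqrt(11))**2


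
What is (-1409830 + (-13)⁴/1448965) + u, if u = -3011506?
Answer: -6406361088679/1448965 ≈ -4.4213e+6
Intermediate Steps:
(-1409830 + (-13)⁴/1448965) + u = (-1409830 + (-13)⁴/1448965) - 3011506 = (-1409830 + 28561*(1/1448965)) - 3011506 = (-1409830 + 28561/1448965) - 3011506 = -2042794297389/1448965 - 3011506 = -6406361088679/1448965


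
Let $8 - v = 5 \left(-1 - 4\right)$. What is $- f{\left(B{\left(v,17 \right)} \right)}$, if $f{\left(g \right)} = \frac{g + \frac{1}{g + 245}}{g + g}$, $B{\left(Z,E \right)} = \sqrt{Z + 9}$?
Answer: $- \frac{29991}{59983} - \frac{5 \sqrt{42}}{102828} \approx -0.50031$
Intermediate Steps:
$v = 33$ ($v = 8 - 5 \left(-1 - 4\right) = 8 - 5 \left(-5\right) = 8 - -25 = 8 + 25 = 33$)
$B{\left(Z,E \right)} = \sqrt{9 + Z}$
$f{\left(g \right)} = \frac{g + \frac{1}{245 + g}}{2 g}$
$- f{\left(B{\left(v,17 \right)} \right)} = - \frac{1 + \left(\sqrt{9 + 33}\right)^{2} + 245 \sqrt{9 + 33}}{2 \sqrt{9 + 33} \left(245 + \sqrt{9 + 33}\right)} = - \frac{1 + \left(\sqrt{42}\right)^{2} + 245 \sqrt{42}}{2 \sqrt{42} \left(245 + \sqrt{42}\right)} = - \frac{\frac{\sqrt{42}}{42} \left(1 + 42 + 245 \sqrt{42}\right)}{2 \left(245 + \sqrt{42}\right)} = - \frac{\frac{\sqrt{42}}{42} \left(43 + 245 \sqrt{42}\right)}{2 \left(245 + \sqrt{42}\right)} = - \frac{\sqrt{42} \left(43 + 245 \sqrt{42}\right)}{84 \left(245 + \sqrt{42}\right)}$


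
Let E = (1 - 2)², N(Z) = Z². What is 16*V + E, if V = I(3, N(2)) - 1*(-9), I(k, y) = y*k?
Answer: 337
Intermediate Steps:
I(k, y) = k*y
E = 1 (E = (-1)² = 1)
V = 21 (V = 3*2² - 1*(-9) = 3*4 + 9 = 12 + 9 = 21)
16*V + E = 16*21 + 1 = 336 + 1 = 337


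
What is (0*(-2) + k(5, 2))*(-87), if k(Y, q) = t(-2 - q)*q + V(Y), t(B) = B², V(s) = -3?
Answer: -2523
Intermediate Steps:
k(Y, q) = -3 + q*(-2 - q)² (k(Y, q) = (-2 - q)²*q - 3 = q*(-2 - q)² - 3 = -3 + q*(-2 - q)²)
(0*(-2) + k(5, 2))*(-87) = (0*(-2) + (-3 + 2*(2 + 2)²))*(-87) = (0 + (-3 + 2*4²))*(-87) = (0 + (-3 + 2*16))*(-87) = (0 + (-3 + 32))*(-87) = (0 + 29)*(-87) = 29*(-87) = -2523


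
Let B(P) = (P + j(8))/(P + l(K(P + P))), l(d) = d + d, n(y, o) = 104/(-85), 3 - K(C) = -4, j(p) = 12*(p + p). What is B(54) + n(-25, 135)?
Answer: 407/170 ≈ 2.3941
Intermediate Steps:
j(p) = 24*p (j(p) = 12*(2*p) = 24*p)
K(C) = 7 (K(C) = 3 - 1*(-4) = 3 + 4 = 7)
n(y, o) = -104/85 (n(y, o) = 104*(-1/85) = -104/85)
l(d) = 2*d
B(P) = (192 + P)/(14 + P) (B(P) = (P + 24*8)/(P + 2*7) = (P + 192)/(P + 14) = (192 + P)/(14 + P))
B(54) + n(-25, 135) = (192 + 54)/(14 + 54) - 104/85 = 246/68 - 104/85 = (1/68)*246 - 104/85 = 123/34 - 104/85 = 407/170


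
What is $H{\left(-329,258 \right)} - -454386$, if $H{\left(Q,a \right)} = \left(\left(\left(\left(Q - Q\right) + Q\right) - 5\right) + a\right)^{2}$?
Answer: $460162$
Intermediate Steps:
$H{\left(Q,a \right)} = \left(-5 + Q + a\right)^{2}$ ($H{\left(Q,a \right)} = \left(\left(\left(0 + Q\right) - 5\right) + a\right)^{2} = \left(\left(Q - 5\right) + a\right)^{2} = \left(\left(-5 + Q\right) + a\right)^{2} = \left(-5 + Q + a\right)^{2}$)
$H{\left(-329,258 \right)} - -454386 = \left(-5 - 329 + 258\right)^{2} - -454386 = \left(-76\right)^{2} + 454386 = 5776 + 454386 = 460162$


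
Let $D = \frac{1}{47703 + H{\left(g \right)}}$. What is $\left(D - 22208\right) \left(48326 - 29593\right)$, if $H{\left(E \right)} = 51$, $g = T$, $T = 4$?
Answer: $- \frac{19866736727123}{47754} \approx -4.1602 \cdot 10^{8}$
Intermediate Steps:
$g = 4$
$D = \frac{1}{47754}$ ($D = \frac{1}{47703 + 51} = \frac{1}{47754} \approx 2.0941 \cdot 10^{-5}$)
$\left(D - 22208\right) \left(48326 - 29593\right) = \left(\frac{1}{47754} - 22208\right) \left(48326 - 29593\right) = \left(- \frac{1060520831}{47754}\right) 18733 = - \frac{19866736727123}{47754}$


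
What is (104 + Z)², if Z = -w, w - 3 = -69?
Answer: 28900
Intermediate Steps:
w = -66 (w = 3 - 69 = -66)
Z = 66 (Z = -1*(-66) = 66)
(104 + Z)² = (104 + 66)² = 170² = 28900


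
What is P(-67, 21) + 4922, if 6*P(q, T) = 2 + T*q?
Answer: 28127/6 ≈ 4687.8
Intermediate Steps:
P(q, T) = ⅓ + T*q/6 (P(q, T) = (2 + T*q)/6 = ⅓ + T*q/6)
P(-67, 21) + 4922 = (⅓ + (⅙)*21*(-67)) + 4922 = (⅓ - 469/2) + 4922 = -1405/6 + 4922 = 28127/6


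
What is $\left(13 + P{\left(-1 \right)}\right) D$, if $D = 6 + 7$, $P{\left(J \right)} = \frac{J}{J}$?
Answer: $182$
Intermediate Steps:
$P{\left(J \right)} = 1$
$D = 13$
$\left(13 + P{\left(-1 \right)}\right) D = \left(13 + 1\right) 13 = 14 \cdot 13 = 182$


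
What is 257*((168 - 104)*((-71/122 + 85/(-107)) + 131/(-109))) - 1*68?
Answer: -30217932972/711443 ≈ -42474.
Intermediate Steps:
257*((168 - 104)*((-71/122 + 85/(-107)) + 131/(-109))) - 1*68 = 257*(64*((-71*1/122 + 85*(-1/107)) + 131*(-1/109))) - 68 = 257*(64*((-71/122 - 85/107) - 131/109)) - 68 = 257*(64*(-17967/13054 - 131/109)) - 68 = 257*(64*(-3668477/1422886)) - 68 = 257*(-117391264/711443) - 68 = -30169554848/711443 - 68 = -30217932972/711443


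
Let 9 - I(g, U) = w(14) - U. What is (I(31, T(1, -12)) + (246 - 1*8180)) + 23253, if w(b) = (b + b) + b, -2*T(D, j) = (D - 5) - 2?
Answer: 15289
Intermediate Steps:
T(D, j) = 7/2 - D/2 (T(D, j) = -((D - 5) - 2)/2 = -((-5 + D) - 2)/2 = -(-7 + D)/2 = 7/2 - D/2)
w(b) = 3*b (w(b) = 2*b + b = 3*b)
I(g, U) = -33 + U (I(g, U) = 9 - (3*14 - U) = 9 - (42 - U) = 9 + (-42 + U) = -33 + U)
(I(31, T(1, -12)) + (246 - 1*8180)) + 23253 = ((-33 + (7/2 - ½*1)) + (246 - 1*8180)) + 23253 = ((-33 + (7/2 - ½)) + (246 - 8180)) + 23253 = ((-33 + 3) - 7934) + 23253 = (-30 - 7934) + 23253 = -7964 + 23253 = 15289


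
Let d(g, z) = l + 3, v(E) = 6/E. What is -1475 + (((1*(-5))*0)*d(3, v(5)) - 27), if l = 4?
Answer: -1502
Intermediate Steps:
d(g, z) = 7 (d(g, z) = 4 + 3 = 7)
-1475 + (((1*(-5))*0)*d(3, v(5)) - 27) = -1475 + (((1*(-5))*0)*7 - 27) = -1475 + (-5*0*7 - 27) = -1475 + (0*7 - 27) = -1475 + (0 - 27) = -1475 - 27 = -1502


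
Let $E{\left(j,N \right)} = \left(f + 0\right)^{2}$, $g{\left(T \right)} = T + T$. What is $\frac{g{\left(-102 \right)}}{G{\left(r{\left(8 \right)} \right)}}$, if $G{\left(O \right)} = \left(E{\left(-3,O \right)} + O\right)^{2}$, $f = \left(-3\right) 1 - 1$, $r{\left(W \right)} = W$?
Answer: $- \frac{17}{48} \approx -0.35417$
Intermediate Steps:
$f = -4$ ($f = -3 - 1 = -4$)
$g{\left(T \right)} = 2 T$
$E{\left(j,N \right)} = 16$ ($E{\left(j,N \right)} = \left(-4 + 0\right)^{2} = \left(-4\right)^{2} = 16$)
$G{\left(O \right)} = \left(16 + O\right)^{2}$
$\frac{g{\left(-102 \right)}}{G{\left(r{\left(8 \right)} \right)}} = \frac{2 \left(-102\right)}{\left(16 + 8\right)^{2}} = - \frac{204}{24^{2}} = - \frac{204}{576} = \left(-204\right) \frac{1}{576} = - \frac{17}{48}$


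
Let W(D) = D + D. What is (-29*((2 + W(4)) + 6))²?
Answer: 215296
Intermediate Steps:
W(D) = 2*D
(-29*((2 + W(4)) + 6))² = (-29*((2 + 2*4) + 6))² = (-29*((2 + 8) + 6))² = (-29*(10 + 6))² = (-29*16)² = (-464)² = 215296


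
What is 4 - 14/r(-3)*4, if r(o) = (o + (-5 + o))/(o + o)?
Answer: -292/11 ≈ -26.545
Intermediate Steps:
r(o) = (-5 + 2*o)/(2*o) (r(o) = (-5 + 2*o)/((2*o)) = (-5 + 2*o)*(1/(2*o)) = (-5 + 2*o)/(2*o))
4 - 14/r(-3)*4 = 4 - 14*(-3/(-5/2 - 3))*4 = 4 - 14/((-1/3*(-11/2)))*4 = 4 - 14/11/6*4 = 4 - 14*6/11*4 = 4 - 84/11*4 = 4 - 336/11 = -292/11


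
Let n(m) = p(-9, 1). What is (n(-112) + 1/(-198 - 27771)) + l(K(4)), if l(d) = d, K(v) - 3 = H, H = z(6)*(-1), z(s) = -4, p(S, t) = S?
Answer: -55939/27969 ≈ -2.0000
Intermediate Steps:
n(m) = -9
H = 4 (H = -4*(-1) = 4)
K(v) = 7 (K(v) = 3 + 4 = 7)
(n(-112) + 1/(-198 - 27771)) + l(K(4)) = (-9 + 1/(-198 - 27771)) + 7 = (-9 + 1/(-27969)) + 7 = (-9 - 1/27969) + 7 = -251722/27969 + 7 = -55939/27969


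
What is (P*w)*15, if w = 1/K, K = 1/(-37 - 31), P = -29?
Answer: 29580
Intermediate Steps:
K = -1/68 (K = 1/(-68) = -1/68 ≈ -0.014706)
w = -68 (w = 1/(-1/68) = -68)
(P*w)*15 = -29*(-68)*15 = 1972*15 = 29580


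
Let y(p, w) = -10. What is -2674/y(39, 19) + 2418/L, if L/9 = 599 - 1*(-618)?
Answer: 4885417/18255 ≈ 267.62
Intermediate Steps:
L = 10953 (L = 9*(599 - 1*(-618)) = 9*(599 + 618) = 9*1217 = 10953)
-2674/y(39, 19) + 2418/L = -2674/(-10) + 2418/10953 = -2674*(-⅒) + 2418*(1/10953) = 1337/5 + 806/3651 = 4885417/18255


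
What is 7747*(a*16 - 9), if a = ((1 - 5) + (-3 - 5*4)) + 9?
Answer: -2300859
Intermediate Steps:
a = -18 (a = (-4 + (-3 - 20)) + 9 = (-4 - 23) + 9 = -27 + 9 = -18)
7747*(a*16 - 9) = 7747*(-18*16 - 9) = 7747*(-288 - 9) = 7747*(-297) = -2300859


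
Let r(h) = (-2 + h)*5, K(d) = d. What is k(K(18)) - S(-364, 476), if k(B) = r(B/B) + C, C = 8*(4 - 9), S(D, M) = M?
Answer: -521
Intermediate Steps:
C = -40 (C = 8*(-5) = -40)
r(h) = -10 + 5*h
k(B) = -45 (k(B) = (-10 + 5*(B/B)) - 40 = (-10 + 5*1) - 40 = (-10 + 5) - 40 = -5 - 40 = -45)
k(K(18)) - S(-364, 476) = -45 - 1*476 = -45 - 476 = -521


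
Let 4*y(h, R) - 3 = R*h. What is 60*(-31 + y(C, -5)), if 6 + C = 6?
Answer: -1815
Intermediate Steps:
C = 0 (C = -6 + 6 = 0)
y(h, R) = ¾ + R*h/4 (y(h, R) = ¾ + (R*h)/4 = ¾ + R*h/4)
60*(-31 + y(C, -5)) = 60*(-31 + (¾ + (¼)*(-5)*0)) = 60*(-31 + (¾ + 0)) = 60*(-31 + ¾) = 60*(-121/4) = -1815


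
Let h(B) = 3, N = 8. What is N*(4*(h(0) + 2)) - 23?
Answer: 137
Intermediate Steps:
N*(4*(h(0) + 2)) - 23 = 8*(4*(3 + 2)) - 23 = 8*(4*5) - 23 = 8*20 - 23 = 160 - 23 = 137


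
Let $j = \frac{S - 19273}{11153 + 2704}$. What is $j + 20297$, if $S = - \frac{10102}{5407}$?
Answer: $\frac{1520644426090}{74924799} \approx 20296.0$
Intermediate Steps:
$S = - \frac{10102}{5407}$ ($S = \left(-10102\right) \frac{1}{5407} = - \frac{10102}{5407} \approx -1.8683$)
$j = - \frac{104219213}{74924799}$ ($j = \frac{- \frac{10102}{5407} - 19273}{11153 + 2704} = - \frac{104219213}{5407 \cdot 13857} = \left(- \frac{104219213}{5407}\right) \frac{1}{13857} = - \frac{104219213}{74924799} \approx -1.391$)
$j + 20297 = - \frac{104219213}{74924799} + 20297 = \frac{1520644426090}{74924799}$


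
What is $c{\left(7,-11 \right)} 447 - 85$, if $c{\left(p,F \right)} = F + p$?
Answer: $-1873$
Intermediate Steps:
$c{\left(7,-11 \right)} 447 - 85 = \left(-11 + 7\right) 447 - 85 = \left(-4\right) 447 - 85 = -1788 - 85 = -1873$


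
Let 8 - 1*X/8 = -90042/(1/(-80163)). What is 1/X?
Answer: -1/57744294704 ≈ -1.7318e-11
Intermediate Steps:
X = -57744294704 (X = 64 - (-720336)/(1/(-80163)) = 64 - (-720336)/(-1/80163) = 64 - (-720336)*(-80163) = 64 - 8*7218036846 = 64 - 57744294768 = -57744294704)
1/X = 1/(-57744294704) = -1/57744294704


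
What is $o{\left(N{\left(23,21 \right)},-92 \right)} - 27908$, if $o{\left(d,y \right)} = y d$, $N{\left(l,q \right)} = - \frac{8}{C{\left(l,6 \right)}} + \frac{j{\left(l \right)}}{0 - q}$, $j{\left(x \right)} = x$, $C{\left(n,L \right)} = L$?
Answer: $- \frac{193792}{7} \approx -27685.0$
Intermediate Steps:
$N{\left(l,q \right)} = - \frac{4}{3} - \frac{l}{q}$ ($N{\left(l,q \right)} = - \frac{8}{6} + \frac{l}{0 - q} = \left(-8\right) \frac{1}{6} + \frac{l}{\left(-1\right) q} = - \frac{4}{3} + l \left(- \frac{1}{q}\right) = - \frac{4}{3} - \frac{l}{q}$)
$o{\left(d,y \right)} = d y$
$o{\left(N{\left(23,21 \right)},-92 \right)} - 27908 = \left(- \frac{4}{3} - \frac{23}{21}\right) \left(-92\right) - 27908 = \left(- \frac{17}{7}\right) \left(-92\right) - 27908 = \frac{1564}{7} - 27908 = - \frac{193792}{7}$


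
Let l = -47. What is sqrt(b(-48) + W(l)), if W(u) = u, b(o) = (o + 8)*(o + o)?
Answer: sqrt(3793) ≈ 61.587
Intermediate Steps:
b(o) = 2*o*(8 + o) (b(o) = (8 + o)*(2*o) = 2*o*(8 + o))
sqrt(b(-48) + W(l)) = sqrt(2*(-48)*(8 - 48) - 47) = sqrt(2*(-48)*(-40) - 47) = sqrt(3840 - 47) = sqrt(3793)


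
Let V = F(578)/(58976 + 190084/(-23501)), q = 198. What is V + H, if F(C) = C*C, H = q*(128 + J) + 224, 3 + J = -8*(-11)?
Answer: 14690801779775/346451223 ≈ 42404.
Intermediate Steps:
J = 85 (J = -3 - 8*(-11) = -3 + 88 = 85)
H = 42398 (H = 198*(128 + 85) + 224 = 198*213 + 224 = 42174 + 224 = 42398)
F(C) = C²
V = 1962827021/346451223 (V = 578²/(58976 + 190084/(-23501)) = 334084/(58976 + 190084*(-1/23501)) = 334084/(58976 - 190084/23501) = 334084/(1385804892/23501) = 334084*(23501/1385804892) = 1962827021/346451223 ≈ 5.6655)
V + H = 1962827021/346451223 + 42398 = 14690801779775/346451223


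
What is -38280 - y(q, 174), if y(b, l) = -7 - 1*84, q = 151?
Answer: -38189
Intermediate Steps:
y(b, l) = -91 (y(b, l) = -7 - 84 = -91)
-38280 - y(q, 174) = -38280 - 1*(-91) = -38280 + 91 = -38189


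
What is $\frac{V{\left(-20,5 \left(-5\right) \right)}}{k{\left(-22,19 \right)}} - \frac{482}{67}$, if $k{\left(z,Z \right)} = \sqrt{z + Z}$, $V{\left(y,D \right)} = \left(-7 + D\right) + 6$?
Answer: $- \frac{482}{67} + \frac{26 i \sqrt{3}}{3} \approx -7.194 + 15.011 i$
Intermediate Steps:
$V{\left(y,D \right)} = -1 + D$
$k{\left(z,Z \right)} = \sqrt{Z + z}$
$\frac{V{\left(-20,5 \left(-5\right) \right)}}{k{\left(-22,19 \right)}} - \frac{482}{67} = \frac{-1 + 5 \left(-5\right)}{\sqrt{19 - 22}} - \frac{482}{67} = \frac{-1 - 25}{\sqrt{-3}} - \frac{482}{67} = - \frac{26}{i \sqrt{3}} - \frac{482}{67} = - 26 \left(- \frac{i \sqrt{3}}{3}\right) - \frac{482}{67} = \frac{26 i \sqrt{3}}{3} - \frac{482}{67} = - \frac{482}{67} + \frac{26 i \sqrt{3}}{3}$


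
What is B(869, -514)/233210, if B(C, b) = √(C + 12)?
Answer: √881/233210 ≈ 0.00012727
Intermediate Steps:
B(C, b) = √(12 + C)
B(869, -514)/233210 = √(12 + 869)/233210 = √881*(1/233210) = √881/233210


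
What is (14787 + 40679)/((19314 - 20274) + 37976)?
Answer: 27733/18508 ≈ 1.4984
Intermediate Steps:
(14787 + 40679)/((19314 - 20274) + 37976) = 55466/(-960 + 37976) = 55466/37016 = 55466*(1/37016) = 27733/18508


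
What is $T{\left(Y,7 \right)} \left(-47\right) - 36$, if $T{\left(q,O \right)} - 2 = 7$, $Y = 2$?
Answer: $-459$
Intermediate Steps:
$T{\left(q,O \right)} = 9$ ($T{\left(q,O \right)} = 2 + 7 = 9$)
$T{\left(Y,7 \right)} \left(-47\right) - 36 = 9 \left(-47\right) - 36 = -423 - 36 = -459$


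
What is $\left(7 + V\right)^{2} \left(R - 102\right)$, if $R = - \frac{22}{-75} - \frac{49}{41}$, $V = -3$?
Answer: $- \frac{5062768}{3075} \approx -1646.4$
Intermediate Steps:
$R = - \frac{2773}{3075}$ ($R = \left(-22\right) \left(- \frac{1}{75}\right) - \frac{49}{41} = \frac{22}{75} - \frac{49}{41} = - \frac{2773}{3075} \approx -0.90179$)
$\left(7 + V\right)^{2} \left(R - 102\right) = \left(7 - 3\right)^{2} \left(- \frac{2773}{3075} - 102\right) = 4^{2} \left(- \frac{316423}{3075}\right) = 16 \left(- \frac{316423}{3075}\right) = - \frac{5062768}{3075}$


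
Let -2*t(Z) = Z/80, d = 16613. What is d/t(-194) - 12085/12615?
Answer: 3352933471/244731 ≈ 13700.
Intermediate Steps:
t(Z) = -Z/160 (t(Z) = -Z/(2*80) = -Z/160)
d/t(-194) - 12085/12615 = 16613/((-1/160*(-194))) - 12085/12615 = 16613/(97/80) - 12085*1/12615 = 16613*(80/97) - 2417/2523 = 1329040/97 - 2417/2523 = 3352933471/244731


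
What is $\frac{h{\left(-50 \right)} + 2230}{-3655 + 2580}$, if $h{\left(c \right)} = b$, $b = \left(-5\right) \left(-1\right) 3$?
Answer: $- \frac{449}{215} \approx -2.0884$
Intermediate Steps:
$b = 15$ ($b = 5 \cdot 3 = 15$)
$h{\left(c \right)} = 15$
$\frac{h{\left(-50 \right)} + 2230}{-3655 + 2580} = \frac{15 + 2230}{-3655 + 2580} = \frac{2245}{-1075} = 2245 \left(- \frac{1}{1075}\right) = - \frac{449}{215}$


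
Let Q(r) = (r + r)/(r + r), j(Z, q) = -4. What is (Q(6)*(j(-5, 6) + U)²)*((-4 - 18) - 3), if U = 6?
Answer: -100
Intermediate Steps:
Q(r) = 1 (Q(r) = (2*r)/((2*r)) = (2*r)*(1/(2*r)) = 1)
(Q(6)*(j(-5, 6) + U)²)*((-4 - 18) - 3) = (1*(-4 + 6)²)*((-4 - 18) - 3) = (1*2²)*(-22 - 3) = (1*4)*(-25) = 4*(-25) = -100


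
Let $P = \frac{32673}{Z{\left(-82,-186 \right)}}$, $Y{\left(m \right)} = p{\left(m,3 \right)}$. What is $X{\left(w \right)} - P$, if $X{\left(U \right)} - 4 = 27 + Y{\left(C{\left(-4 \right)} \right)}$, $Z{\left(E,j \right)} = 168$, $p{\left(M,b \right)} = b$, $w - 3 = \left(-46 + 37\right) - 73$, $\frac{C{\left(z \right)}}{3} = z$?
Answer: $- \frac{8987}{56} \approx -160.48$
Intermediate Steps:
$C{\left(z \right)} = 3 z$
$w = -79$ ($w = 3 + \left(\left(-46 + 37\right) - 73\right) = 3 - 82 = -79$)
$Y{\left(m \right)} = 3$
$X{\left(U \right)} = 34$ ($X{\left(U \right)} = 4 + \left(27 + 3\right) = 4 + 30 = 34$)
$P = \frac{10891}{56}$ ($P = \frac{32673}{168} = 32673 \cdot \frac{1}{168} = \frac{10891}{56} \approx 194.48$)
$X{\left(w \right)} - P = 34 - \frac{10891}{56} = - \frac{8987}{56}$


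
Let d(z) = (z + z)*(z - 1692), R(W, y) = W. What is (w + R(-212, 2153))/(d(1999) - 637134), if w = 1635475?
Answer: 1635263/590252 ≈ 2.7704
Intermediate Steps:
d(z) = 2*z*(-1692 + z) (d(z) = (2*z)*(-1692 + z) = 2*z*(-1692 + z))
(w + R(-212, 2153))/(d(1999) - 637134) = (1635475 - 212)/(2*1999*(-1692 + 1999) - 637134) = 1635263/(2*1999*307 - 637134) = 1635263/(1227386 - 637134) = 1635263/590252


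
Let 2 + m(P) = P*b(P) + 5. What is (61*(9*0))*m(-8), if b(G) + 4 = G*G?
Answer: 0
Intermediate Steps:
b(G) = -4 + G² (b(G) = -4 + G*G = -4 + G²)
m(P) = 3 + P*(-4 + P²) (m(P) = -2 + (P*(-4 + P²) + 5) = -2 + (5 + P*(-4 + P²)) = 3 + P*(-4 + P²))
(61*(9*0))*m(-8) = (61*(9*0))*(3 - 8*(-4 + (-8)²)) = (61*0)*(3 - 8*(-4 + 64)) = 0*(3 - 8*60) = 0*(3 - 480) = 0*(-477) = 0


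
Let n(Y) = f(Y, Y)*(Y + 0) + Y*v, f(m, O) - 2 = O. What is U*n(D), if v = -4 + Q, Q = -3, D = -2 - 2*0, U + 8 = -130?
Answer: -1932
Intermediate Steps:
U = -138 (U = -8 - 130 = -138)
f(m, O) = 2 + O
D = -2 (D = -2 + 0 = -2)
v = -7 (v = -4 - 3 = -7)
n(Y) = -7*Y + Y*(2 + Y) (n(Y) = (2 + Y)*(Y + 0) + Y*(-7) = (2 + Y)*Y - 7*Y = Y*(2 + Y) - 7*Y = -7*Y + Y*(2 + Y))
U*n(D) = -(-276)*(-5 - 2) = -(-276)*(-7) = -138*14 = -1932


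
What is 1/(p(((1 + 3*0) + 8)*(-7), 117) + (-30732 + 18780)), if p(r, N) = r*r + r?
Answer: -1/8046 ≈ -0.00012429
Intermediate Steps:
p(r, N) = r + r² (p(r, N) = r² + r = r + r²)
1/(p(((1 + 3*0) + 8)*(-7), 117) + (-30732 + 18780)) = 1/((((1 + 3*0) + 8)*(-7))*(1 + ((1 + 3*0) + 8)*(-7)) + (-30732 + 18780)) = 1/((((1 + 0) + 8)*(-7))*(1 + ((1 + 0) + 8)*(-7)) - 11952) = 1/(((1 + 8)*(-7))*(1 + (1 + 8)*(-7)) - 11952) = 1/((9*(-7))*(1 + 9*(-7)) - 11952) = 1/(-63*(1 - 63) - 11952) = 1/(-63*(-62) - 11952) = 1/(3906 - 11952) = 1/(-8046) = -1/8046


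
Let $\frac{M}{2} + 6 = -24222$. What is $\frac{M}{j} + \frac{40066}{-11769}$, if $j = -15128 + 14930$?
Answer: $\frac{31241422}{129459} \approx 241.32$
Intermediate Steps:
$M = -48456$ ($M = -12 + 2 \left(-24222\right) = -12 - 48444 = -48456$)
$j = -198$
$\frac{M}{j} + \frac{40066}{-11769} = - \frac{48456}{-198} + \frac{40066}{-11769} = \left(-48456\right) \left(- \frac{1}{198}\right) + 40066 \left(- \frac{1}{11769}\right) = \frac{2692}{11} - \frac{40066}{11769} = \frac{31241422}{129459}$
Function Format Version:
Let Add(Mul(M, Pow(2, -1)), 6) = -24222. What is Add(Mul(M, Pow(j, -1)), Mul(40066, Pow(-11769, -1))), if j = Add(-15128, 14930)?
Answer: Rational(31241422, 129459) ≈ 241.32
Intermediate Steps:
M = -48456 (M = Add(-12, Mul(2, -24222)) = Add(-12, -48444) = -48456)
j = -198
Add(Mul(M, Pow(j, -1)), Mul(40066, Pow(-11769, -1))) = Add(Mul(-48456, Pow(-198, -1)), Mul(40066, Pow(-11769, -1))) = Add(Mul(-48456, Rational(-1, 198)), Mul(40066, Rational(-1, 11769))) = Add(Rational(2692, 11), Rational(-40066, 11769)) = Rational(31241422, 129459)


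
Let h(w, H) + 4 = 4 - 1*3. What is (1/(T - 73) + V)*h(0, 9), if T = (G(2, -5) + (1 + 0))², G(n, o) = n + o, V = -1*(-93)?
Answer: -6416/23 ≈ -278.96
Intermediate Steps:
V = 93
T = 4 (T = ((2 - 5) + (1 + 0))² = (-3 + 1)² = (-2)² = 4)
h(w, H) = -3 (h(w, H) = -4 + (4 - 1*3) = -4 + (4 - 3) = -4 + 1 = -3)
(1/(T - 73) + V)*h(0, 9) = (1/(4 - 73) + 93)*(-3) = (1/(-69) + 93)*(-3) = (-1/69 + 93)*(-3) = (6416/69)*(-3) = -6416/23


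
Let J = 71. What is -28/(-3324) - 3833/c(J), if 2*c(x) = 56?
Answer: -3185027/23268 ≈ -136.88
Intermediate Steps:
c(x) = 28 (c(x) = (½)*56 = 28)
-28/(-3324) - 3833/c(J) = -28/(-3324) - 3833/28 = -28*(-1/3324) - 3833*1/28 = 7/831 - 3833/28 = -3185027/23268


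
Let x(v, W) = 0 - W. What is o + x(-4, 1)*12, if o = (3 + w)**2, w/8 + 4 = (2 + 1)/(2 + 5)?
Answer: 31453/49 ≈ 641.90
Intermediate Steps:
w = -200/7 (w = -32 + 8*((2 + 1)/(2 + 5)) = -32 + 8*(3/7) = -32 + 24/7 = -200/7 ≈ -28.571)
x(v, W) = -W
o = 32041/49 (o = (3 - 200/7)**2 = (-179/7)**2 = 32041/49 ≈ 653.90)
o + x(-4, 1)*12 = 32041/49 - 1*1*12 = 32041/49 - 1*12 = 32041/49 - 12 = 31453/49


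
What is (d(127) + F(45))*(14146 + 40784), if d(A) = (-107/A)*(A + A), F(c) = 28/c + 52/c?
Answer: -34972100/3 ≈ -1.1657e+7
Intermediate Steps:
F(c) = 80/c
d(A) = -214 (d(A) = (-107/A)*(2*A) = -214)
(d(127) + F(45))*(14146 + 40784) = (-214 + 80/45)*(14146 + 40784) = (-214 + 80*(1/45))*54930 = (-214 + 16/9)*54930 = -1910/9*54930 = -34972100/3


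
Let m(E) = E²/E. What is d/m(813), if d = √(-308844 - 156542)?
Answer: I*√465386/813 ≈ 0.8391*I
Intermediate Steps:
d = I*√465386 (d = √(-465386) = I*√465386 ≈ 682.19*I)
m(E) = E
d/m(813) = (I*√465386)/813 = (I*√465386)*(1/813) = I*√465386/813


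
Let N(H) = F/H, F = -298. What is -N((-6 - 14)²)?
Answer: 149/200 ≈ 0.74500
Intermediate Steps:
N(H) = -298/H
-N((-6 - 14)²) = -(-298)/((-6 - 14)²) = -(-298)/((-20)²) = -(-298)/400 = -1*(-149/200) = 149/200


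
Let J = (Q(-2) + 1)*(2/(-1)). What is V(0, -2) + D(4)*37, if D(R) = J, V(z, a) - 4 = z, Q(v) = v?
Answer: 78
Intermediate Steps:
V(z, a) = 4 + z
J = 2 (J = (-2 + 1)*(2/(-1)) = -2*(-1) = -1*(-2) = 2)
D(R) = 2
V(0, -2) + D(4)*37 = (4 + 0) + 2*37 = 4 + 74 = 78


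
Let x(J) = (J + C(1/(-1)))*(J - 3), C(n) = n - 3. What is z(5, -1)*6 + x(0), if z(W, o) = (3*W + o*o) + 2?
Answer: 120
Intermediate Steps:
C(n) = -3 + n
z(W, o) = 2 + o² + 3*W (z(W, o) = (3*W + o²) + 2 = (o² + 3*W) + 2 = 2 + o² + 3*W)
x(J) = (-4 + J)*(-3 + J) (x(J) = (J + (-3 + 1/(-1)))*(J - 3) = (J + (-3 - 1))*(-3 + J) = (J - 4)*(-3 + J) = (-4 + J)*(-3 + J))
z(5, -1)*6 + x(0) = (2 + (-1)² + 3*5)*6 + (12 + 0² - 7*0) = (2 + 1 + 15)*6 + (12 + 0 + 0) = 18*6 + 12 = 108 + 12 = 120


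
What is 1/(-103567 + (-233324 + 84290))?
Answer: -1/252601 ≈ -3.9588e-6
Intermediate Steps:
1/(-103567 + (-233324 + 84290)) = 1/(-103567 - 149034) = 1/(-252601) = -1/252601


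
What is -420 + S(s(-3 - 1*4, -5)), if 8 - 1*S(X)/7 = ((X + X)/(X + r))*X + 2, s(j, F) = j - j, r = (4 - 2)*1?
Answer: -378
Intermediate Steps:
r = 2 (r = 2*1 = 2)
s(j, F) = 0
S(X) = 42 - 14*X²/(2 + X) (S(X) = 56 - 7*(((X + X)/(X + 2))*X + 2) = 56 - 7*(((2*X)/(2 + X))*X + 2) = 56 - 7*((2*X/(2 + X))*X + 2) = 56 - 7*(2*X²/(2 + X) + 2) = 56 - 7*(2 + 2*X²/(2 + X)) = 56 + (-14 - 14*X²/(2 + X)) = 42 - 14*X²/(2 + X))
-420 + S(s(-3 - 1*4, -5)) = -420 + 14*(6 - 1*0² + 3*0)/(2 + 0) = -420 + 14*(6 - 1*0 + 0)/2 = -420 + 14*(½)*(6 + 0 + 0) = -420 + 14*(½)*6 = -420 + 42 = -378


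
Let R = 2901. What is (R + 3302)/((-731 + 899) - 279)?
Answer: -6203/111 ≈ -55.883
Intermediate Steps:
(R + 3302)/((-731 + 899) - 279) = (2901 + 3302)/((-731 + 899) - 279) = 6203/(168 - 279) = 6203/(-111) = 6203*(-1/111) = -6203/111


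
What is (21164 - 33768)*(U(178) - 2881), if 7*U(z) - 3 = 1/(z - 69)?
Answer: 27702016500/763 ≈ 3.6307e+7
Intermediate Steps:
U(z) = 3/7 + 1/(7*(-69 + z)) (U(z) = 3/7 + 1/(7*(z - 69)) = 3/7 + 1/(7*(-69 + z)))
(21164 - 33768)*(U(178) - 2881) = (21164 - 33768)*((-206 + 3*178)/(7*(-69 + 178)) - 2881) = -12604*((⅐)*(-206 + 534)/109 - 2881) = -12604*((⅐)*(1/109)*328 - 2881) = -12604*(328/763 - 2881) = -12604*(-2197875/763) = 27702016500/763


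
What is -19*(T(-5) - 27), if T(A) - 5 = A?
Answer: 513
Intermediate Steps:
T(A) = 5 + A
-19*(T(-5) - 27) = -19*((5 - 5) - 27) = -19*(0 - 27) = -19*(-27) = 513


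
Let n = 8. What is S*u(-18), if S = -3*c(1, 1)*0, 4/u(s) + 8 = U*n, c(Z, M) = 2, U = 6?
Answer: 0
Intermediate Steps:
u(s) = ⅒ (u(s) = 4/(-8 + 6*8) = 4/(-8 + 48) = 4/40 = 4*(1/40) = ⅒)
S = 0 (S = -3*2*0 = -6*0 = 0)
S*u(-18) = 0*(⅒) = 0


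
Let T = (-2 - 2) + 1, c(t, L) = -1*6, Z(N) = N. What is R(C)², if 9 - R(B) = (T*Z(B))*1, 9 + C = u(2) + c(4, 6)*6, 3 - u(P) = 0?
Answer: 13689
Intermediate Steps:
u(P) = 3 (u(P) = 3 - 1*0 = 3 + 0 = 3)
c(t, L) = -6
T = -3 (T = -4 + 1 = -3)
C = -42 (C = -9 + (3 - 6*6) = -9 + (3 - 36) = -9 - 33 = -42)
R(B) = 9 + 3*B (R(B) = 9 - (-3*B) = 9 - (-3)*B = 9 + 3*B)
R(C)² = (9 + 3*(-42))² = (9 - 126)² = (-117)² = 13689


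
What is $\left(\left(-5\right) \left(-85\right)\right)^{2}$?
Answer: $180625$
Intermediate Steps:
$\left(\left(-5\right) \left(-85\right)\right)^{2} = 425^{2} = 180625$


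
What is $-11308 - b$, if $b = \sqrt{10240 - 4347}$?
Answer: $-11308 - \sqrt{5893} \approx -11385.0$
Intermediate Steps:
$b = \sqrt{5893} \approx 76.766$
$-11308 - b = -11308 - \sqrt{5893}$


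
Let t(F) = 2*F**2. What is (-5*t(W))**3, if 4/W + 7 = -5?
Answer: -1000/729 ≈ -1.3717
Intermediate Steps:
W = -1/3 (W = 4/(-7 - 5) = 4/(-12) = 4*(-1/12) = -1/3 ≈ -0.33333)
(-5*t(W))**3 = (-10*(-1/3)**2)**3 = (-10/9)**3 = -1000/729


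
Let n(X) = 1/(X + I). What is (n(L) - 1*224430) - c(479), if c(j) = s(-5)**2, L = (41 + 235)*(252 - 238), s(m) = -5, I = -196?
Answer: -823300939/3668 ≈ -2.2446e+5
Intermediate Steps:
L = 3864 (L = 276*14 = 3864)
n(X) = 1/(-196 + X) (n(X) = 1/(X - 196) = 1/(-196 + X))
c(j) = 25 (c(j) = (-5)**2 = 25)
(n(L) - 1*224430) - c(479) = (1/(-196 + 3864) - 1*224430) - 1*25 = (1/3668 - 224430) - 25 = -823209239/3668 - 25 = -823300939/3668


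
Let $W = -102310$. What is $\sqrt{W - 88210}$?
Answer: $2 i \sqrt{47630} \approx 436.49 i$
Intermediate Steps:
$\sqrt{W - 88210} = \sqrt{-102310 - 88210} = \sqrt{-190520} = 2 i \sqrt{47630}$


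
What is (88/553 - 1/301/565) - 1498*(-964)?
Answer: 19401304407601/13435135 ≈ 1.4441e+6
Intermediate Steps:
(88/553 - 1/301/565) - 1498*(-964) = (88*(1/553) - 1*1/301*(1/565)) + 1444072 = (88/553 - 1/301*1/565) + 1444072 = (88/553 - 1/170065) + 1444072 = 2137881/13435135 + 1444072 = 19401304407601/13435135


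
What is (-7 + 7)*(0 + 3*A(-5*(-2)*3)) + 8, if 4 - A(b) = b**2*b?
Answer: 8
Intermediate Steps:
A(b) = 4 - b**3 (A(b) = 4 - b**2*b = 4 - b**3)
(-7 + 7)*(0 + 3*A(-5*(-2)*3)) + 8 = (-7 + 7)*(0 + 3*(4 - (-5*(-2)*3)**3)) + 8 = 0*(0 + 3*(4 - (10*3)**3)) + 8 = 0*(0 + 3*(4 - 1*30**3)) + 8 = 0*(0 + 3*(4 - 1*27000)) + 8 = 0*(0 + 3*(4 - 27000)) + 8 = 0*(0 + 3*(-26996)) + 8 = 0*(0 - 80988) + 8 = 0*(-80988) + 8 = 0 + 8 = 8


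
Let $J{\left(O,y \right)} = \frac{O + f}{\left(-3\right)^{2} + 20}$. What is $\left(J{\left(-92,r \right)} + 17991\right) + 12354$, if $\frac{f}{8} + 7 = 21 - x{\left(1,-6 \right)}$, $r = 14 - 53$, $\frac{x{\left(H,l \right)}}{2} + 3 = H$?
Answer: $\frac{880057}{29} \approx 30347.0$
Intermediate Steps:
$x{\left(H,l \right)} = -6 + 2 H$
$r = -39$ ($r = 14 - 53 = -39$)
$f = 144$ ($f = -56 + 8 \left(21 - \left(-6 + 2 \cdot 1\right)\right) = -56 + 8 \left(21 - \left(-6 + 2\right)\right) = -56 + 8 \left(21 - -4\right) = -56 + 8 \left(21 + 4\right) = -56 + 8 \cdot 25 = -56 + 200 = 144$)
$J{\left(O,y \right)} = \frac{144}{29} + \frac{O}{29}$ ($J{\left(O,y \right)} = \frac{O + 144}{\left(-3\right)^{2} + 20} = \frac{144 + O}{9 + 20} = \frac{144 + O}{29} = \left(144 + O\right) \frac{1}{29} = \frac{144}{29} + \frac{O}{29}$)
$\left(J{\left(-92,r \right)} + 17991\right) + 12354 = \left(\left(\frac{144}{29} + \frac{1}{29} \left(-92\right)\right) + 17991\right) + 12354 = \left(\left(\frac{144}{29} - \frac{92}{29}\right) + 17991\right) + 12354 = \left(\frac{52}{29} + 17991\right) + 12354 = \frac{521791}{29} + 12354 = \frac{880057}{29}$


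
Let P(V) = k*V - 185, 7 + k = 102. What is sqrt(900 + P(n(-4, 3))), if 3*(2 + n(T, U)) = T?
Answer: sqrt(3585)/3 ≈ 19.958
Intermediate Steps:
k = 95 (k = -7 + 102 = 95)
n(T, U) = -2 + T/3
P(V) = -185 + 95*V (P(V) = 95*V - 185 = -185 + 95*V)
sqrt(900 + P(n(-4, 3))) = sqrt(900 + (-185 + 95*(-2 + (1/3)*(-4)))) = sqrt(900 + (-185 + 95*(-2 - 4/3))) = sqrt(900 + (-185 + 95*(-10/3))) = sqrt(900 + (-185 - 950/3)) = sqrt(900 - 1505/3) = sqrt(1195/3) = sqrt(3585)/3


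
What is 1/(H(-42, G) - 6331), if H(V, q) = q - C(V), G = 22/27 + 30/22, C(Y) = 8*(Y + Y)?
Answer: -297/1680076 ≈ -0.00017678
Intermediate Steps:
C(Y) = 16*Y (C(Y) = 8*(2*Y) = 16*Y)
G = 647/297 (G = 22*(1/27) + 30*(1/22) = 22/27 + 15/11 = 647/297 ≈ 2.1785)
H(V, q) = q - 16*V
1/(H(-42, G) - 6331) = 1/((647/297 - 16*(-42)) - 6331) = 1/((647/297 + 672) - 6331) = 1/(200231/297 - 6331) = 1/(-1680076/297) = -297/1680076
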